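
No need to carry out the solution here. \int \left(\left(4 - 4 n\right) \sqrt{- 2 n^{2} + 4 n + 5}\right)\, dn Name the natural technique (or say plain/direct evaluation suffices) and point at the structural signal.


Verdict: u-substitution — everything non-trivial happens through the inner expression - 2 n^{2} + 4 n + 5, and its derivative accounts for the remaining factor up to a constant, so set u = - 2 n^{2} + 4 n + 5.


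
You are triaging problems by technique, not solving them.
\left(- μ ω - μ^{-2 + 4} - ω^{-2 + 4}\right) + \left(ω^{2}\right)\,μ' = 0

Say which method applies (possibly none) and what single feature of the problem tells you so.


Verdict: the homogeneous substitution — solved for the derivative, the right side is unchanged under scaling ω and μ together — it depends only on the ratio μ/ω, so substitute a single ratio variable.


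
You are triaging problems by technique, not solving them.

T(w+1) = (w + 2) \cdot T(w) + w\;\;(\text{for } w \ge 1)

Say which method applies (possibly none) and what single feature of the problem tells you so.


Best approach: a summation factor — with the index-dependent coefficient w + 2, dividing by the cumulative product turns the left side into a pure difference.


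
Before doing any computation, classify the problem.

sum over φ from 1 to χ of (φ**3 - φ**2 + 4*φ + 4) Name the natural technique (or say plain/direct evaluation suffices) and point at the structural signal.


Diagnosis: no special technique — this is bookkeeping, not technique: standard formulas for sums of constant-multiple powers of φ apply termwise.


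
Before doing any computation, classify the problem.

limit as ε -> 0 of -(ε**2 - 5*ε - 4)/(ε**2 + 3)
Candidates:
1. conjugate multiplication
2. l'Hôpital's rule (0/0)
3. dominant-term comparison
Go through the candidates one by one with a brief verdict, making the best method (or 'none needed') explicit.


Method: no special technique — no vanishing denominator and no indeterminate clash at the point — evaluation is immediate.
- conjugate multiplication: the conjugate move applies to radical differences, which this is not.
- l'Hôpital's rule (0/0) — substituting the point produces a determinate value, not a 0 over 0 clash.
- dominant-term comparison: this limit is not decided by comparing leading-term growth at infinity.


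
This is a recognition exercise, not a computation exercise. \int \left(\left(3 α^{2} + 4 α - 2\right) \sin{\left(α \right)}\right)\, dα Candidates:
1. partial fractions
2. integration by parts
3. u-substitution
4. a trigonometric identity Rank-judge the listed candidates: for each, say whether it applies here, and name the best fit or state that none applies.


Method: integration by parts — a polynomial 3 α^{2} + 4 α - 2 against the kernel \sin{\left(α \right)} is the signature bounded-ladder case for integration by parts.
- partial fractions: there is no rational-function structure to decompose.
- integration by parts: yes, a natural case for it.
- u-substitution — no subexpression of the integrand pairs with its own derivative as a factor — individual terms may offer their own substitutions, but any change of variable covering the whole integral would have to be constructed from outside the expression.
- a trigonometric identity — no even trigonometric power and no product of distinct frequencies to rewrite.


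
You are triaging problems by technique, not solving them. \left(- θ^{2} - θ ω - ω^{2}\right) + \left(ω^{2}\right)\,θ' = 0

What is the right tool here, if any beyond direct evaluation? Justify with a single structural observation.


Best approach: the homogeneous substitution — the slope's numerator and denominator have matching total degree, so it depends only on θ/ω and the ratio substitution collapses it.


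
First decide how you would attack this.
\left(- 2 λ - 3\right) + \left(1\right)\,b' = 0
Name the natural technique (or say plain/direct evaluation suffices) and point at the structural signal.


Verdict: no special technique — the slope is a pure function of λ; integrate both sides and be done.


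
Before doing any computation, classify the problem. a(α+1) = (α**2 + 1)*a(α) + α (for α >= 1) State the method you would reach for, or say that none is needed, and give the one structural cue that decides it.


Technique: a summation factor — first-order linear but the coefficient α**2 + 1 moves with the index — divide by the cumulative product and telescope.


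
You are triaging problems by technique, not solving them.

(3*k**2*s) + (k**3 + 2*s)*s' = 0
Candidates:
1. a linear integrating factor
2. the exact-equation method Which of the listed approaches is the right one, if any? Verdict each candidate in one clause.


Technique: the exact-equation method — this form is already the differential of something: the matching mixed partials of 3*k**2*s and k**3 + 2*s prove it.
- a linear integrating factor: the unknown enters nonlinearly (through a power, a denominator, or a transcendental function), which the linear integrating-factor recipe cannot absorb as-is — any repair would come from a preliminary substitution, not the factor.
- the exact-equation method: yes, a natural case for it.


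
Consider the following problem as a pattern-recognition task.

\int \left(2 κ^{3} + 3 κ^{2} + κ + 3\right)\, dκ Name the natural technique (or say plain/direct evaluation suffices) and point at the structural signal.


Method: no special technique — every term is a constant multiple of a power of κ; term-wise power-rule integration needs no preliminary transformation.


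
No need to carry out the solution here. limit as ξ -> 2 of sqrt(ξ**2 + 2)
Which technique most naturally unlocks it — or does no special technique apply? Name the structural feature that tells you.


Technique: no special technique — the function is continuous at 2; evaluation is itself the limit, no machinery required.


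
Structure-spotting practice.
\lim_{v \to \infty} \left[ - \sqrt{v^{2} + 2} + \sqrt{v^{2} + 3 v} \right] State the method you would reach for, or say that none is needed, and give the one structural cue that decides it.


Best approach: conjugate multiplication — both pieces blow up but their difference is finite; the conjugate trick rationalizes \sqrt{v^{2} + 3 v} - \sqrt{v^{2} + 2}.


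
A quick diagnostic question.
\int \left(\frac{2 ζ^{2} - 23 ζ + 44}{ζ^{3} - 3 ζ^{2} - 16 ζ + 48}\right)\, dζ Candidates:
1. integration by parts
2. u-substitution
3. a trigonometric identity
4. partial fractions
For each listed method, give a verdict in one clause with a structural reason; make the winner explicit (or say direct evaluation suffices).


Diagnosis: partial fractions — once ζ^{3} - 3 ζ^{2} - 16 ζ + 48 is factored, each root contributes a simple-fraction term; integrate them one at a time.
- integration by parts — no split into a nonconstant polynomial times one of the standard kernels — exp, sine, or cosine of a linear argument, or a logarithm — applies here.
- u-substitution: no subexpression of the integrand serves as a whole-integral substitution inner — individual terms may offer their own, but none carries its derivative as a factor of the full integrand; a working change of variable would have to be constructed from outside the expression.
- a trigonometric identity: there is no trigonometric structure at all — the integrand carries no sine or cosine to rewrite.
- partial fractions: yes — fits the structure here.


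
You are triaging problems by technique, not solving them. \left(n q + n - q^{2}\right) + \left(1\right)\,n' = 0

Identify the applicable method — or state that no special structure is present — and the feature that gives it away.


Method: a linear integrating factor — the unknown enters only to the first power against a nonzero forcing term — the integrating-factor template applies directly.


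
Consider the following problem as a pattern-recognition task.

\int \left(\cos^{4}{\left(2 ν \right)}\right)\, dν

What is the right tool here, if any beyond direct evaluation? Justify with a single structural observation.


Technique: a trigonometric identity — \cos^{4}{\left(2 ν \right)} carries an even exponent — trade it for double-angle cosines before integrating.


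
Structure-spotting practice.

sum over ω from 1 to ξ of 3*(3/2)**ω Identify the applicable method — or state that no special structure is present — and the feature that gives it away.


Best approach: the geometric series formula — check a ratio of consecutive terms: it is 3/2, independent of the index, so the geometric formula closes the sum.


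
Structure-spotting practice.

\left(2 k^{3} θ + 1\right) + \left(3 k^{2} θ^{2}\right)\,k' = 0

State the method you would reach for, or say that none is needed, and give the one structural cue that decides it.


Diagnosis: the exact-equation method — the compatibility test passes: the k-derivative of 2 k^{3} θ + 1 matches the θ-derivative of 3 k^{2} θ^{2}, so integrate a potential.


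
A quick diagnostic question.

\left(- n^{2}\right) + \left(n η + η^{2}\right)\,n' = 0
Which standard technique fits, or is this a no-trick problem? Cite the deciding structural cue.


Technique: the homogeneous substitution — scaling η and n together leaves the slope fixed — it depends only on n/η, so substitute the ratio. A Bernoulli-style rewrite — possibly after exchanging which variable is treated as dependent — would work as well; the homogeneous substitution is the more immediate reading here.


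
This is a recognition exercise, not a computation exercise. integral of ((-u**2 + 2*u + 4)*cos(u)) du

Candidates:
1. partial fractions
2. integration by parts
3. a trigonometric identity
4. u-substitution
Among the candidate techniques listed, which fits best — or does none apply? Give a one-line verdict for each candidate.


Verdict: integration by parts — a polynomial factor -u**2 + 2*u + 4 multiplies cos(u); differentiating -u**2 + 2*u + 4 lowers its degree while cos(u) integrates cleanly, so parts wins.
- partial fractions: the expression is not a ratio of polynomials that decomposes further.
- integration by parts — applies; the problem has the shape this method handles.
- a trigonometric identity — no even trigonometric power and no product of distinct frequencies to rewrite.
- u-substitution: no subexpression of the integrand serves as a whole-integral substitution inner — individual terms may offer their own, but none carries its derivative as a factor of the full integrand; a working change of variable would have to be constructed from outside the expression.


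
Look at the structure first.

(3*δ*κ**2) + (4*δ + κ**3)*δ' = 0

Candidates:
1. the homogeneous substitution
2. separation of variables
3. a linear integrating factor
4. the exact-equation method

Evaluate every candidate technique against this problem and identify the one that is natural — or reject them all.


Method: the exact-equation method — the compatibility test passes: the δ-derivative of 3*δ*κ**2 matches the κ-derivative of 4*δ + κ**3, so integrate a potential.
- the homogeneous substitution — the slope does not depend on the ratio of the variables alone.
- separation of variables: no division isolates the independent variable from the unknown.
- a linear integrating factor — the unknown enters nonlinearly (through a power, a denominator, or a transcendental function), which the linear integrating-factor recipe cannot absorb as-is — any repair would come from a preliminary substitution, not the factor.
- the exact-equation method — applies; the problem has the shape this method handles.


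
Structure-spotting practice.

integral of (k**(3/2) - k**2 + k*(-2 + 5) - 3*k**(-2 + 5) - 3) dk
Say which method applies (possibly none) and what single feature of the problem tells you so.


Verdict: no special technique — nothing composite, nothing rational, nothing trigonometric — each constant-multiple power of k integrates by the power rule alone.


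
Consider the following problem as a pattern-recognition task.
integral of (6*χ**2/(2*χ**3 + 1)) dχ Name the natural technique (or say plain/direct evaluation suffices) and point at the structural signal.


Verdict: u-substitution — 6*χ**2 matches the derivative of 2*χ**3 + 1 up to a constant; with u = 2*χ**3 + 1 the whole integrand folds into a function of u alone.


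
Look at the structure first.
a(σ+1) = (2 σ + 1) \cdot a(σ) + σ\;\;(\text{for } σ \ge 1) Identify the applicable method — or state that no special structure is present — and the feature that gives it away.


Diagnosis: a summation factor — one step of memory with a weight 2 σ + 1 that changes as the index grows — the summation-factor construction is built for this.


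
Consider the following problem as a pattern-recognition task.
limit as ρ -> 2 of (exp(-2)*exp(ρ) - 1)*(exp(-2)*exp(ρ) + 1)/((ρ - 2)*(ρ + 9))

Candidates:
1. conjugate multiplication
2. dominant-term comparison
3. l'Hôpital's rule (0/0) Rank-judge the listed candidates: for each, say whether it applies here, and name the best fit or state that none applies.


Method: l'Hôpital's rule (0/0) — substituting 2 gives 0 over 0; differentiate top and bottom once and re-evaluate. Known elementary limits would finish this too — the rule just bypasses the case analysis.
- conjugate multiplication — rationalization has no target — no divergent radical difference appears.
- dominant-term comparison — this limit is not decided by comparing polynomial growth at infinity.
- l'Hôpital's rule (0/0) — yes, a natural case for it.


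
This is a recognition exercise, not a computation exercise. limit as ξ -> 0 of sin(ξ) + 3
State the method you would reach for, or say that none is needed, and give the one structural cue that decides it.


Method: no special technique — no vanishing denominator and no indeterminate clash at the point — evaluation is immediate.


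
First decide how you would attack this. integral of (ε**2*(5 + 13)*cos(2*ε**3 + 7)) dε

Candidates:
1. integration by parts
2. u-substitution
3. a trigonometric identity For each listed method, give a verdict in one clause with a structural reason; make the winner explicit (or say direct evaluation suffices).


Method: u-substitution — the only nontrivial dependence routes through 2*ε**3 + 7, whose derivative supplies the leftover factor up to a constant multiple — u = 2*ε**3 + 7 flattens it.
- integration by parts — the non-polynomial partner is not one of the parts kernels — exp, sine, or cosine with a degree-1 argument, or a logarithm.
- u-substitution — yes, a natural case for it.
- a trigonometric identity: the trigonometric factor has no even power to reduce and no cross-frequency product to convert — the standard power-reduction and product-to-sum identities do not engage it.


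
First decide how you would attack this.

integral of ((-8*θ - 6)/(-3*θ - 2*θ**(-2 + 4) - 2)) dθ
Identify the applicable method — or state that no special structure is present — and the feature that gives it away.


Technique: u-substitution — the only nontrivial dependence routes through (-3*θ - 2*θ**(-2 + 4) - 2), whose derivative supplies the leftover factor up to a constant multiple — u = (-3*θ - 2*θ**(-2 + 4) - 2) flattens it.


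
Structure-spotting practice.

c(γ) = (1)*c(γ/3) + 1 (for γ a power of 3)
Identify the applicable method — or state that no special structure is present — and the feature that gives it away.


Method: the master substitution — the argument γ/3 divides the index by 3; the standard γ = 3^m substitution converts it to a constant-shift recurrence.


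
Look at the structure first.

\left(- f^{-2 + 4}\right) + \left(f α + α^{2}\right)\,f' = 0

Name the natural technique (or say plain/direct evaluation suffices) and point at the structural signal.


Verdict: the homogeneous substitution — the slope is degree-zero homogeneous: the ratio substitution v = f/α collapses it. Suitably rearranged — at times with the variables' roles exchanged — this doubles as a Bernoulli equation; the homogeneous reading needs no such setup.


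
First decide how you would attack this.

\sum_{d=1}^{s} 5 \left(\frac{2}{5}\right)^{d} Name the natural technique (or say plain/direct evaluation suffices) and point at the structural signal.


Best approach: the geometric series formula — term-over-term division gives \frac{2}{5} every time — index-free ratio, geometric sum formula applies.


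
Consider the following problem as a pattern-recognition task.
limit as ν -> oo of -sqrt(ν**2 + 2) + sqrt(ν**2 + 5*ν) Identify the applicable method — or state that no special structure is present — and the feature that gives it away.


Technique: conjugate multiplication — two divergent pieces with a minus sign between them and a radical in the mix: rationalize sqrt(ν**2 + 5*ν) - sqrt(ν**2 + 2) before any limit law applies.


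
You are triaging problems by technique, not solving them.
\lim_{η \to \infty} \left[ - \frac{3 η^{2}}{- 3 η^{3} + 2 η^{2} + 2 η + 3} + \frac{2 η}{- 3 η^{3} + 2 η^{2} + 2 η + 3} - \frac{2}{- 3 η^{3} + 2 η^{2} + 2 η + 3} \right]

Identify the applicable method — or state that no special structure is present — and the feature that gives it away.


Method: dominant-term comparison — divide by the highest power of η present: lower-order terms vanish and the dominant ratio remains. As a single quotient, the ∞/∞ shape would yield to repeated differentiation as well — the growth comparison gets there in one look.


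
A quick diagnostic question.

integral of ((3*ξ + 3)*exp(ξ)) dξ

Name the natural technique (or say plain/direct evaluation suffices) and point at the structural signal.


Verdict: integration by parts — a polynomial factor 3*ξ + 3 multiplies exp(ξ); differentiating 3*ξ + 3 lowers its degree while exp(ξ) integrates cleanly, so parts wins.


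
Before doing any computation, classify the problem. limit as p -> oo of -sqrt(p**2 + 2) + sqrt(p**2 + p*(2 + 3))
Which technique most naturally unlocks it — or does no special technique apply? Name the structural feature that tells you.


Best approach: conjugate multiplication — sqrt(p**2 + p*(2 + 3)) and sqrt(p**2 + 2) both blow up, but their difference is tame once the conjugate rationalizes it.


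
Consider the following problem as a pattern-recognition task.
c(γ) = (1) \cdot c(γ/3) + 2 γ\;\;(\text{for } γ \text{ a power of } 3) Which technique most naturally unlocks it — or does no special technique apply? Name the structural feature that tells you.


Method: the master substitution — treat m = log base 3 of γ as the new clock: one recursion step advances m by one while γ scales by 3.


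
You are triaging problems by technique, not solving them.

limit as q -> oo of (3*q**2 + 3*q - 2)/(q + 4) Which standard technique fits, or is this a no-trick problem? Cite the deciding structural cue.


Verdict: dominant-term comparison — growth-rate triage: the leading powers of q decide the limit, everything else is noise. As a single quotient, the ∞/∞ shape would yield to repeated differentiation as well — the growth comparison gets there in one look.


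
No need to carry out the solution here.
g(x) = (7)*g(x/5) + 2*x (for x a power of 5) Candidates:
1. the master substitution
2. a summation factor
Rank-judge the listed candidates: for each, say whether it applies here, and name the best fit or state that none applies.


Method: the master substitution — the recursive call is at index x/5 rather than a shift, a divide-and-conquer shape — substituting x = 5^m linearizes it.
- the master substitution: yes — fits the structure here.
- a summation factor — the recursion divides its index rather than shifting it — there is no previous-term chain for a summation factor to telescope.


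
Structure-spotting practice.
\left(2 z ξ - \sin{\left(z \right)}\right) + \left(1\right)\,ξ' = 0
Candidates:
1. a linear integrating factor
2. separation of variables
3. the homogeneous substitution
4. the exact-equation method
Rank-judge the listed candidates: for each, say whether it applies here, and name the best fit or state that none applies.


Diagnosis: a linear integrating factor — the unknown enters only to the first power against a nonzero forcing term — the integrating-factor template applies directly.
- a linear integrating factor — yes — fits the structure here.
- separation of variables — no algebra isolates the independent variable on one side and the unknown on the other.
- the homogeneous substitution — the slope is not a function of the ratio of the variables alone.
- the exact-equation method: no potential function has this form as its differential, as written.


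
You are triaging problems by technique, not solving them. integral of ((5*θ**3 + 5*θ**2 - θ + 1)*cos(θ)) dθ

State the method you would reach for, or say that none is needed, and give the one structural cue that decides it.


Technique: integration by parts — a polynomial factor 5*θ**3 + 5*θ**2 - θ + 1 multiplies cos(θ); differentiating 5*θ**3 + 5*θ**2 - θ + 1 lowers its degree while cos(θ) integrates cleanly, so parts wins.


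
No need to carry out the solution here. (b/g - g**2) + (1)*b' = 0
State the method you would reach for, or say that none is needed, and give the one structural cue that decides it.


Best approach: a linear integrating factor — linear in the unknown with genuine forcing: multiply through by the exponential of the integrated coefficient and the left side closes into one derivative.


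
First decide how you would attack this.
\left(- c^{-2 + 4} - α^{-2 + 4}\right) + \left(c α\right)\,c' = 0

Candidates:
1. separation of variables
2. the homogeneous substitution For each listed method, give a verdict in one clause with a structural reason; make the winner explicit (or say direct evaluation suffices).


Best approach: the homogeneous substitution — scaling α and c together leaves the slope fixed — it depends only on c/α, so substitute the ratio. A Bernoulli substitution is a fair alternative on this equation directly; the homogeneous reading takes it as given.
- separation of variables — no division isolates the independent variable from the unknown.
- the homogeneous substitution — applicable, and directly so.


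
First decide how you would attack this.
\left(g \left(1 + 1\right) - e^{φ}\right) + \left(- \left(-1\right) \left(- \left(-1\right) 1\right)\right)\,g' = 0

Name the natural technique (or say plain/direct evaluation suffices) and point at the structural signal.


Verdict: a linear integrating factor — g appears only to the first power with coefficient (1 + 1) — the classic integrating-factor setup.


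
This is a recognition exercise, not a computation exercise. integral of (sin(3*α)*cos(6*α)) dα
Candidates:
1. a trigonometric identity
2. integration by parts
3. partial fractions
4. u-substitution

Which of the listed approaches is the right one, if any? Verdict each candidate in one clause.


Method: a trigonometric identity — apply product-to-sum to sin(3*α)*cos(6*α): two clean single-angle terms replace one awkward product.
- a trigonometric identity: applies; the problem has the shape this method handles.
- integration by parts: not the fit here: there is no polynomial factor to ladder down — parts can still close the trigonometric product by recursion, though the identity rewrite is the direct route.
- partial fractions: there is no rational-function structure to decompose.
- u-substitution — no subexpression of the integrand pairs with its own derivative as a factor — individual terms may offer their own substitutions, but any change of variable covering the whole integral would have to be constructed from outside the expression.


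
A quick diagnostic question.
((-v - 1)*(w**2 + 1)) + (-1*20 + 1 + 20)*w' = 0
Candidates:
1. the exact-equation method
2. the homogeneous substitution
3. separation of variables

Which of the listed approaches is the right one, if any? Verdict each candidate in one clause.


Best approach: separation of variables — all dependence on the two variables factors apart, the defining separable shape.
- the exact-equation method: exactness fails on the nose — the mixed partials do not match.
- the homogeneous substitution — solved for the derivative, the right side changes under joint scaling of the two variables.
- separation of variables — yes — fits the structure here.


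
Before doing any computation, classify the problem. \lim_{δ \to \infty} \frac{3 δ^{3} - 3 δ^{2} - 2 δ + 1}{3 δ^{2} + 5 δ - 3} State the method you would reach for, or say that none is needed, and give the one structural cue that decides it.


Method: dominant-term comparison — at large δ only the top-degree terms survive; compare the leading terms and the limit falls out. Viewed as a single quotient this is an ∞/∞ form — an at-infinity application of l'Hôpital's rule would also resolve it; comparing leading growth reads the answer without differentiating.


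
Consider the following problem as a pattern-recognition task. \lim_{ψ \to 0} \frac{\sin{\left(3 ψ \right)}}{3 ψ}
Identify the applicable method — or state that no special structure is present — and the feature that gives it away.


Technique: l'Hôpital's rule (0/0) — substituting 0 gives 0 over 0; differentiate top and bottom once and re-evaluate. A local series expansion at the point resolves it as well; the rule is the packaged version of that step.


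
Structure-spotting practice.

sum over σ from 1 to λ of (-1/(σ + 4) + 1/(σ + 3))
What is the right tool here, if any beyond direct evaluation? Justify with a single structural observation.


Diagnosis: telescoping — this sum is a zipper: each term contributes 1/(σ + 3) and removes the next index's value, which the following term puts back, closing term by term.


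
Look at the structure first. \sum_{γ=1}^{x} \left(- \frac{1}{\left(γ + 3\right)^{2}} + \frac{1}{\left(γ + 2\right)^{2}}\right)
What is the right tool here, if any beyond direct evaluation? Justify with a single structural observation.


Technique: telescoping — the generic term is a one-step difference of \frac{1}{\left(γ + 2\right)^{2}}, so partial sums shortcut to endpoint evaluation.


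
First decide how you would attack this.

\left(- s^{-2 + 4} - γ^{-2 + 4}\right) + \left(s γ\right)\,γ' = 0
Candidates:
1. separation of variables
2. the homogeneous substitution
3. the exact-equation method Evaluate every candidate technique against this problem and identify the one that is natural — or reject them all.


Diagnosis: the homogeneous substitution — solved for the derivative, the right side is unchanged under scaling s and γ together — it depends only on the ratio γ/s, so substitute a single ratio variable. Rearranged, this also fits the Bernoulli template directly; the homogeneous substitution reads the structure without the rearrangement.
- separation of variables — the two dependences do not factor apart.
- the homogeneous substitution — a fit — the right tool for this form.
- the exact-equation method — the mixed partial derivatives differ, so the left side is not a total differential.


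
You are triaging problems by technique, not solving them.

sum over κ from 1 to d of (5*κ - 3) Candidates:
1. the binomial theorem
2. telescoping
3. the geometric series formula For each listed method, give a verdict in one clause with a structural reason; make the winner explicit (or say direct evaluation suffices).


Method: no special technique — recognize the absence of structure: constant-multiple powers of κ summed plainly, no special method required.
- the binomial theorem: the summand does not match any term pattern of an expanded binomial power.
- telescoping: the summand is not presented as a shifted difference — a telescoping rewrite may exist, but the displayed structure does not offer one.
- the geometric series formula — the term-to-term ratio drifts with the index — the one thing the geometric formula cannot absorb.


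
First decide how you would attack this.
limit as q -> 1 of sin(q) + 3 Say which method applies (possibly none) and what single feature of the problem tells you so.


Method: no special technique — no denominator vanishes and nothing blows up at 1: direct substitution is the whole computation.


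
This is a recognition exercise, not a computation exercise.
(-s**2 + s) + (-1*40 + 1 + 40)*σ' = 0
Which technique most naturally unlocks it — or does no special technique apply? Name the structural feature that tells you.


Best approach: no special technique — with σ absent the equation is not coupled at all: direct integration in s.


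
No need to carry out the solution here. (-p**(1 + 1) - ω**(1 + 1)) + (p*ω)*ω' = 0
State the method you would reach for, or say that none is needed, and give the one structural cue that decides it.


Best approach: the homogeneous substitution — solved for the derivative, the right side is unchanged under scaling p and ω together — it depends only on the ratio ω/p, so substitute a single ratio variable. Rearranged, this also fits the Bernoulli template directly; the homogeneous substitution reads the structure without the rearrangement.


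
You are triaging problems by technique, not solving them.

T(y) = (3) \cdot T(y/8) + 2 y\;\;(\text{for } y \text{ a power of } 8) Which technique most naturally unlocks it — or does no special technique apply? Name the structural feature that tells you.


Diagnosis: the master substitution — the argument contracts 8-fold per step: reindex y exponentially and solve the linear recurrence in the new index.


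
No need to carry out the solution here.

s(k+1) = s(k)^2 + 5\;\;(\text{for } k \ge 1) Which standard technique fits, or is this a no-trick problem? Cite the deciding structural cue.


Verdict: no special technique — the unknown sequence enters the update nonlinearly, so no linear method fits the recurrence as written — direct iteration remains.


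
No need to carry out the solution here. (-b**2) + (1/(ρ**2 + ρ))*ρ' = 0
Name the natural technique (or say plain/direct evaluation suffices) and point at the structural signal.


Best approach: separation of variables — one side of the product carries the independent variable, the other the unknown — the textbook separation shape. A Bernoulli substitution applies to this equation as given; separation takes the same equation in its displayed form.


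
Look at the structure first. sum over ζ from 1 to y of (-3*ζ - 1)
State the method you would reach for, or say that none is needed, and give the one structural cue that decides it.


Best approach: no special technique — this is bookkeeping, not technique: standard formulas for sums of constant-multiple powers of ζ apply termwise.


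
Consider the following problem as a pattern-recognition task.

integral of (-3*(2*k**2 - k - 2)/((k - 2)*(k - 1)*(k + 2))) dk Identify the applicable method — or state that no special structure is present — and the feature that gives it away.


Diagnosis: partial fractions — a proper rational integrand whose denominator splits into simpler factors — decompose into partial fractions first.


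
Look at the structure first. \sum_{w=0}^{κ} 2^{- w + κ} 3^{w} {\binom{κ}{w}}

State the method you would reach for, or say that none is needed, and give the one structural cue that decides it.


Method: the binomial theorem — {\binom{κ}{w}} weighting matched powers of 3 and 2 is the expanded form of (3 + 2)^κ — fold it back up.


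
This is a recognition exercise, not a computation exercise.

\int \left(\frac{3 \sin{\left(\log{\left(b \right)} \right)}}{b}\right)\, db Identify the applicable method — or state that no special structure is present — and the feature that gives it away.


Method: u-substitution — collected, the integrand has one factor that is, up to a constant, the derivative of an inner expression the rest depends on — substitute for that inner expression.


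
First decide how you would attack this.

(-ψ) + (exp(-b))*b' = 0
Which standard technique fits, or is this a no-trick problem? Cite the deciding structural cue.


Method: separation of variables — all dependence on the two variables factors apart, the defining separable shape. The equation is exact as it stands too — a potential function exists — though separation reads the split structure directly.


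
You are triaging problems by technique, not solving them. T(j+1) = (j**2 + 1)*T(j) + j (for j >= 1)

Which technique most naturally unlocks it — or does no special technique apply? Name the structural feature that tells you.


Verdict: a summation factor — an index-dependent multiplier j**2 + 1 rules out characteristic roots; a summation factor converts it to a pure difference.


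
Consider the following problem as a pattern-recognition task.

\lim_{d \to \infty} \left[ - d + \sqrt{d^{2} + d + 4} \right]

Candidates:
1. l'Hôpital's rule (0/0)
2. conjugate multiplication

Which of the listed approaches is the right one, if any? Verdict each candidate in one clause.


Verdict: conjugate multiplication — neither \sqrt{d^{2} + d + 4} nor d converges alone, so rewrite their difference as a conjugate-rationalized quotient first.
- l'Hôpital's rule (0/0) — substitution produces ∞ − ∞ rather than a vanishing quotient; the rule needs a 0/0 ratio to act on.
- conjugate multiplication: applies; the problem has the shape this method handles.


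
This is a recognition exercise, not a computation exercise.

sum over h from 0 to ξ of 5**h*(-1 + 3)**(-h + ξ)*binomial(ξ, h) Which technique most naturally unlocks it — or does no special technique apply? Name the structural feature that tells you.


Best approach: the binomial theorem — the binomial coefficients weight matched powers of 5 and (-1 + 3), which is exactly the expansion of a binomial power.


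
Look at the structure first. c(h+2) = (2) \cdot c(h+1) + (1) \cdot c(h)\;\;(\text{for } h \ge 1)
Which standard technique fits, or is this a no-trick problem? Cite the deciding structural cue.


Technique: the characteristic-root method — every coefficient is a fixed number and the forcing is zero — substitute r^h and read off the root equation.


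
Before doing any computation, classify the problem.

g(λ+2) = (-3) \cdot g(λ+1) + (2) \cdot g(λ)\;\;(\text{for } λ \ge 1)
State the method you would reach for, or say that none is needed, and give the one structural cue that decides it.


Verdict: the characteristic-root method — because shifting λ leaves the equation's coefficients unchanged, exponential trials reduce it to algebra.


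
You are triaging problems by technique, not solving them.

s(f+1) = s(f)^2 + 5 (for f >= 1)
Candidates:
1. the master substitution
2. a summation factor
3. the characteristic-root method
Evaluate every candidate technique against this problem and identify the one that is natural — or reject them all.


Diagnosis: no special technique — this one you iterate or analyze qualitatively: the nonlinearity defeats linear solution methods.
- the master substitution — no fixed divisor shrinks the index between calls.
- a summation factor — no summation factor applies — the rule is not linear in the sequence values.
- the characteristic-root method: the recursion is nonlinear in the sequence values, so no linear-modes ansatz applies.


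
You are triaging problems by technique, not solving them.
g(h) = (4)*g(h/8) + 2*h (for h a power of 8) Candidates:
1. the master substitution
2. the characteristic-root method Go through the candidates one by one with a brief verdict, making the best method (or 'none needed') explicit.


Best approach: the master substitution — the call at h/8 makes this multiplicative recursion; the master-style substitution converts it to additive.
- the master substitution: yes — fits the structure here.
- the characteristic-root method — the recursion divides its index rather than shifting it — outside the constant-shift family the root method covers.


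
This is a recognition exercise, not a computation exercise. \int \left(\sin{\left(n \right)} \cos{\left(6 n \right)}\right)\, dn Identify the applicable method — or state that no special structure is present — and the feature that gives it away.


Diagnosis: a trigonometric identity — the product \sin{\left(n \right)} \cos{\left(6 n \right)} converts to a sum of single-frequency sinusoids via the product-to-sum identity.


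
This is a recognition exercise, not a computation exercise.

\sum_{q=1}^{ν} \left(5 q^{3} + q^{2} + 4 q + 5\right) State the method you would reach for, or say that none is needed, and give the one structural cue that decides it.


Best approach: no special technique — the summand is a plain polynomial in q (expanding first if it arrives factored); standard power-sum formulas evaluate it term by term.


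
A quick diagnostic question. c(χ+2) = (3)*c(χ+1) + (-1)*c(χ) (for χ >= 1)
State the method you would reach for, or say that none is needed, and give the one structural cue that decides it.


Verdict: the characteristic-root method — no index-dependence in the weights and nothing inhomogeneous: classic characteristic-equation setup.


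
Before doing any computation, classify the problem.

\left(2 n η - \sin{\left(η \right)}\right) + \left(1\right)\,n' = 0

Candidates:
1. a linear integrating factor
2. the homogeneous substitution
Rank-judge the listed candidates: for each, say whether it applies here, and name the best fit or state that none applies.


Diagnosis: a linear integrating factor — linear in the unknown with genuine forcing: multiply through by the exponential of the integrated coefficient and the left side closes into one derivative.
- a linear integrating factor — a fit — the right tool for this form.
- the homogeneous substitution: the ratio of the variables does not determine the slope.


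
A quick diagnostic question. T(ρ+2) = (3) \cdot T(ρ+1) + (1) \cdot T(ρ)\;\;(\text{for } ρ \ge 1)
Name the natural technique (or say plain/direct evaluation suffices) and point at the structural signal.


Method: the characteristic-root method — try a geometric ansatz r^ρ: constant coefficients turn the recurrence into one polynomial equation in r.


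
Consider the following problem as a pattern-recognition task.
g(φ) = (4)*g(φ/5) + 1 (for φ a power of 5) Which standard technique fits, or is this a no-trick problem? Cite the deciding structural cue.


Best approach: the master substitution — the call at φ/5 makes this multiplicative recursion; the master-style substitution converts it to additive.


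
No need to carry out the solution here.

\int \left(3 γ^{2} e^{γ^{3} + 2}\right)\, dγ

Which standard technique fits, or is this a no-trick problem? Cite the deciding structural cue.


Technique: u-substitution — collected, the integrand has one factor that is, up to a constant, the derivative of an inner expression the rest depends on — substitute for that inner expression.


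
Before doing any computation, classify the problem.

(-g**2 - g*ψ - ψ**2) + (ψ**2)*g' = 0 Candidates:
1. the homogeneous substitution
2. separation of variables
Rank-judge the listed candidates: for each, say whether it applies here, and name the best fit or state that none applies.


Diagnosis: the homogeneous substitution — the slope's numerator and denominator have matching total degree, so it depends only on g/ψ and the ratio substitution collapses it.
- the homogeneous substitution: applies; the problem has the shape this method handles.
- separation of variables — the two dependences do not factor apart.
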